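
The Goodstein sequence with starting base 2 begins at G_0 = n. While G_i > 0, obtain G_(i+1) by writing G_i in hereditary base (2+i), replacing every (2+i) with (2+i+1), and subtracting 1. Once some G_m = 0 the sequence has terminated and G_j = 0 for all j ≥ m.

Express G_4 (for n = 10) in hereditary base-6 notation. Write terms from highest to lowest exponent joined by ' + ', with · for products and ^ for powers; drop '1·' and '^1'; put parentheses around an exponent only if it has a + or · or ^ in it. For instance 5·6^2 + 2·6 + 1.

5·6^6 + 5·6^5 + 5·6^4 + 5·6^3 + 5·6^2 + 5·6 + 5

10 —HB2→ 2^(2 + 1) + 2 —bump→ 3^(3 + 1) + 3 = 84 —(−1)→ 83
83 —HB3→ 3^(3 + 1) + 2 —bump→ 4^(4 + 1) + 2 = 1026 —(−1)→ 1025
1025 —HB4→ 4^(4 + 1) + 1 —bump→ 5^(5 + 1) + 1 = 15626 —(−1)→ 15625
15625 —HB5→ 5^(5 + 1) —bump→ 6^(6 + 1) = 279936 —(−1)→ 279935
279935 —HB6→ 5·6^6 + 5·6^5 + 5·6^4 + 5·6^3 + 5·6^2 + 5·6 + 5 —bump→ 5·7^7 + 5·7^5 + 5·7^4 + 5·7^3 + 5·7^2 + 5·7 + 5 = 4215755 —(−1)→ 4215754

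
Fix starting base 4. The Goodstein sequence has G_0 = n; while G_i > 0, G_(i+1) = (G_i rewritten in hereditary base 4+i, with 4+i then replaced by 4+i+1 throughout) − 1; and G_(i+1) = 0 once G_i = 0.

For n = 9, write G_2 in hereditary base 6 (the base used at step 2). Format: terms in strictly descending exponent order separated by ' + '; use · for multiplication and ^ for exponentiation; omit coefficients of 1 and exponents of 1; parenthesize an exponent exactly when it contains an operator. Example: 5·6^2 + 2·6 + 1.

6 + 5

9 —HB4→ 2·4 + 1 —bump→ 2·5 + 1 = 11 —(−1)→ 10
10 —HB5→ 2·5 —bump→ 2·6 = 12 —(−1)→ 11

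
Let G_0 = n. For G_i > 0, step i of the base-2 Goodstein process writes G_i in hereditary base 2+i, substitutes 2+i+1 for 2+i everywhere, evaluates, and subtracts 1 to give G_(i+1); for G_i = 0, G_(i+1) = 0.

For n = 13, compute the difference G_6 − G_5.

128453481

step 0: 13 = 2^(2 + 1) + 2^2 + 1; sub 3 for 2: 3^(3 + 1) + 3^3 + 1; = 109; G_1 = 109−1 = 108
step 1: 108 = 3^(3 + 1) + 3^3; sub 4 for 3: 4^(4 + 1) + 4^4; = 1280; G_2 = 1280−1 = 1279
step 2: 1279 = 4^(4 + 1) + 3·4^3 + 3·4^2 + 3·4 + 3; sub 5 for 4: 5^(5 + 1) + 3·5^3 + 3·5^2 + 3·5 + 3; = 16093; G_3 = 16093−1 = 16092
step 3: 16092 = 5^(5 + 1) + 3·5^3 + 3·5^2 + 3·5 + 2; sub 6 for 5: 6^(6 + 1) + 3·6^3 + 3·6^2 + 3·6 + 2; = 280712; G_4 = 280712−1 = 280711
step 4: 280711 = 6^(6 + 1) + 3·6^3 + 3·6^2 + 3·6 + 1; sub 7 for 6: 7^(7 + 1) + 3·7^3 + 3·7^2 + 3·7 + 1; = 5765999; G_5 = 5765999−1 = 5765998
step 5: 5765998 = 7^(7 + 1) + 3·7^3 + 3·7^2 + 3·7; sub 8 for 7: 8^(8 + 1) + 3·8^3 + 3·8^2 + 3·8; = 134219480; G_6 = 134219480−1 = 134219479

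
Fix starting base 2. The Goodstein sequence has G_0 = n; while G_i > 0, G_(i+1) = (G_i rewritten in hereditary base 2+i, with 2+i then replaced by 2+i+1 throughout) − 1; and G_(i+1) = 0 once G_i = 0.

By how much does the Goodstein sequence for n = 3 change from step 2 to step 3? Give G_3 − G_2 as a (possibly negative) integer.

-1

[0] 3 ≡ 2 + 1 (base 2). Lift 3: 4. −1: 3.
[1] 3 ≡ 3 (base 3). Lift 4: 4. −1: 3.
[2] 3 ≡ 3 (base 4). Lift 5: 3. −1: 2.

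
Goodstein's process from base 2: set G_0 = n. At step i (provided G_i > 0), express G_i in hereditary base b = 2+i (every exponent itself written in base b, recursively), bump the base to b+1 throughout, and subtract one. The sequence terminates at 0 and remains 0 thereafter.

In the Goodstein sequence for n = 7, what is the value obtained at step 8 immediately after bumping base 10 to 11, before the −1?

7 —HB2→ 2^2 + 2 + 1 —bump→ 3^3 + 3 + 1 = 31 —(−1)→ 30
30 —HB3→ 3^3 + 3 —bump→ 4^4 + 4 = 260 —(−1)→ 259
259 —HB4→ 4^4 + 3 —bump→ 5^5 + 3 = 3128 —(−1)→ 3127
3127 —HB5→ 5^5 + 2 —bump→ 6^6 + 2 = 46658 —(−1)→ 46657
46657 —HB6→ 6^6 + 1 —bump→ 7^7 + 1 = 823544 —(−1)→ 823543
823543 —HB7→ 7^7 —bump→ 8^8 = 16777216 —(−1)→ 16777215
16777215 —HB8→ 7·8^7 + 7·8^6 + 7·8^5 + 7·8^4 + 7·8^3 + 7·8^2 + 7·8 + 7 —bump→ 7·9^7 + 7·9^6 + 7·9^5 + 7·9^4 + 7·9^3 + 7·9^2 + 7·9 + 7 = 37665880 —(−1)→ 37665879
37665879 —HB9→ 7·9^7 + 7·9^6 + 7·9^5 + 7·9^4 + 7·9^3 + 7·9^2 + 7·9 + 6 —bump→ 7·10^7 + 7·10^6 + 7·10^5 + 7·10^4 + 7·10^3 + 7·10^2 + 7·10 + 6 = 77777776 —(−1)→ 77777775

150051214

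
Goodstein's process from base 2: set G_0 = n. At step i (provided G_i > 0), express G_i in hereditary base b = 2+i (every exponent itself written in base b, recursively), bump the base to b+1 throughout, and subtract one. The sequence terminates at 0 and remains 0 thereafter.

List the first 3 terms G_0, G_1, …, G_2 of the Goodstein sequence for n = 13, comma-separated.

i=0: 13 = 2^(2 + 1) + 2^2 + 1 (b=2); 2→3: 3^(3 + 1) + 3^3 + 1 = 109; 109−1 = 108
i=1: 108 = 3^(3 + 1) + 3^3 (b=3); 3→4: 4^(4 + 1) + 4^4 = 1280; 1280−1 = 1279

13, 108, 1279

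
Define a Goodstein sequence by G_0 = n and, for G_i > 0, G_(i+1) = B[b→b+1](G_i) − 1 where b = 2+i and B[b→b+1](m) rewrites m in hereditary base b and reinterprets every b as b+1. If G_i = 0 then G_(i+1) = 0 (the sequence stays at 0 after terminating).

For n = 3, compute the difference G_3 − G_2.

-1

(0) 3|_2 = 2 + 1 ↦ 3 + 1|_3 = 4 ⇒ 3
(1) 3|_3 = 3 ↦ 4|_4 = 4 ⇒ 3
(2) 3|_4 = 3 ↦ 3|_5 = 3 ⇒ 2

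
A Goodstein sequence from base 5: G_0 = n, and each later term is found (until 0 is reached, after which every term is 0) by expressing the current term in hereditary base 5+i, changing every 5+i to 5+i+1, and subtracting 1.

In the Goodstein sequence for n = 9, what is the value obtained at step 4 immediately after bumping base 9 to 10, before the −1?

G_0 = 9. HB_5(9) = 5 + 4. Bump = 10. G_1 = 9.
G_1 = 9. HB_6(9) = 6 + 3. Bump = 10. G_2 = 9.
G_2 = 9. HB_7(9) = 7 + 2. Bump = 10. G_3 = 9.
G_3 = 9. HB_8(9) = 8 + 1. Bump = 10. G_4 = 9.
G_4 = 9. HB_9(9) = 9. Bump = 10. G_5 = 9.

10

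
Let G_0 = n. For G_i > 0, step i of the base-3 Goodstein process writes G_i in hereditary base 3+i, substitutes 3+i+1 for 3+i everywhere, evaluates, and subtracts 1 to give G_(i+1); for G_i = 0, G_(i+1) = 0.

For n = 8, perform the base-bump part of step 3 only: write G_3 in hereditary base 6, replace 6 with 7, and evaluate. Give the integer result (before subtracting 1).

i=0: 8 = 2·3 + 2 (b=3); 3→4: 2·4 + 2 = 10; 10−1 = 9
i=1: 9 = 2·4 + 1 (b=4); 4→5: 2·5 + 1 = 11; 11−1 = 10
i=2: 10 = 2·5 (b=5); 5→6: 2·6 = 12; 12−1 = 11
i=3: 11 = 6 + 5 (b=6); 6→7: 7 + 5 = 12; 12−1 = 11

12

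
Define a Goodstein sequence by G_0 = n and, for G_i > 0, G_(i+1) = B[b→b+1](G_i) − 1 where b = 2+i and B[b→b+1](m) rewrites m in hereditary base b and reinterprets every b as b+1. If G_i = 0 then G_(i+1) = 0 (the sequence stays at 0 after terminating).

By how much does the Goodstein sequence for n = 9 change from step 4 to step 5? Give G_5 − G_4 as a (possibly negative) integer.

i=0: 9 = 2^(2 + 1) + 1 (b=2); 2→3: 3^(3 + 1) + 1 = 82; 82−1 = 81
i=1: 81 = 3^(3 + 1) (b=3); 3→4: 4^(4 + 1) = 1024; 1024−1 = 1023
i=2: 1023 = 3·4^4 + 3·4^3 + 3·4^2 + 3·4 + 3 (b=4); 4→5: 3·5^5 + 3·5^3 + 3·5^2 + 3·5 + 3 = 9843; 9843−1 = 9842
i=3: 9842 = 3·5^5 + 3·5^3 + 3·5^2 + 3·5 + 2 (b=5); 5→6: 3·6^6 + 3·6^3 + 3·6^2 + 3·6 + 2 = 140744; 140744−1 = 140743
i=4: 140743 = 3·6^6 + 3·6^3 + 3·6^2 + 3·6 + 1 (b=6); 6→7: 3·7^7 + 3·7^3 + 3·7^2 + 3·7 + 1 = 2471827; 2471827−1 = 2471826

2331083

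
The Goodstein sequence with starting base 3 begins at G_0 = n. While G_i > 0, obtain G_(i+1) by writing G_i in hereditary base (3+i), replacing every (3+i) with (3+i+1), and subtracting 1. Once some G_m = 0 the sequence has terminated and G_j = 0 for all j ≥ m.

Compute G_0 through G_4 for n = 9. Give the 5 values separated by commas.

9, 15, 17, 19, 21

i=0: 9 = 3^2 (b=3); 3→4: 4^2 = 16; 16−1 = 15
i=1: 15 = 3·4 + 3 (b=4); 4→5: 3·5 + 3 = 18; 18−1 = 17
i=2: 17 = 3·5 + 2 (b=5); 5→6: 3·6 + 2 = 20; 20−1 = 19
i=3: 19 = 3·6 + 1 (b=6); 6→7: 3·7 + 1 = 22; 22−1 = 21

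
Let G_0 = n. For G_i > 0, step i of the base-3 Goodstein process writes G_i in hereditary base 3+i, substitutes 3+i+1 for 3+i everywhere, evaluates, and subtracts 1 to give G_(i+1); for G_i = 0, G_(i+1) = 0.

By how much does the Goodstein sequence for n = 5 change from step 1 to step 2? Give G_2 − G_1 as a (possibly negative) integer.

(0) 5|_3 = 3 + 2 ↦ 4 + 2|_4 = 6 ⇒ 5
(1) 5|_4 = 4 + 1 ↦ 5 + 1|_5 = 6 ⇒ 5

0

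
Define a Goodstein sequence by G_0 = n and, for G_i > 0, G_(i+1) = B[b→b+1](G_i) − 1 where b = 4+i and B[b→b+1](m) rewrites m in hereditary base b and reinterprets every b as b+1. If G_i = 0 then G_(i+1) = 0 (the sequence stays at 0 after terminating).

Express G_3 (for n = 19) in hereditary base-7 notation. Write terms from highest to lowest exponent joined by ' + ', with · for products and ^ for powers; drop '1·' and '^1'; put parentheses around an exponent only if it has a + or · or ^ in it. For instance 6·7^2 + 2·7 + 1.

G_0=19  [base 4] 4^2 + 3  →[4↦5]→  5^2 + 3 = 28  −1 ⇒ G_1=27
G_1=27  [base 5] 5^2 + 2  →[5↦6]→  6^2 + 2 = 38  −1 ⇒ G_2=37
G_2=37  [base 6] 6^2 + 1  →[6↦7]→  7^2 + 1 = 50  −1 ⇒ G_3=49
G_3=49  [base 7] 7^2  →[7↦8]→  8^2 = 64  −1 ⇒ G_4=63

7^2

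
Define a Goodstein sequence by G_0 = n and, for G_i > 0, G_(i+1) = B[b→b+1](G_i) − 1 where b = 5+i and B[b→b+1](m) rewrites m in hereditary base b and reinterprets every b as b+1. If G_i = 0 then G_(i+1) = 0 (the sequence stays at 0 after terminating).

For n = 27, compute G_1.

G_0=27  [base 5] 5^2 + 2  →[5↦6]→  6^2 + 2 = 38  −1 ⇒ G_1=37
G_1=37  [base 6] 6^2 + 1  →[6↦7]→  7^2 + 1 = 50  −1 ⇒ G_2=49

37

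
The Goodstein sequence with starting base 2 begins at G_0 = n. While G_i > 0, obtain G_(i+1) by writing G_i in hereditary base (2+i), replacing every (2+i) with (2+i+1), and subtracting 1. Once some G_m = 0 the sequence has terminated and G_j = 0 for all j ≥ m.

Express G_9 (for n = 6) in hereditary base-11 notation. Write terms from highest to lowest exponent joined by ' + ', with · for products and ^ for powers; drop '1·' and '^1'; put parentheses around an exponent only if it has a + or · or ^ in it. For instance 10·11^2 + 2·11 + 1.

i=0: 6 = 2^2 + 2 (b=2); 2→3: 3^3 + 3 = 30; 30−1 = 29
i=1: 29 = 3^3 + 2 (b=3); 3→4: 4^4 + 2 = 258; 258−1 = 257
i=2: 257 = 4^4 + 1 (b=4); 4→5: 5^5 + 1 = 3126; 3126−1 = 3125
i=3: 3125 = 5^5 (b=5); 5→6: 6^6 = 46656; 46656−1 = 46655
i=4: 46655 = 5·6^5 + 5·6^4 + 5·6^3 + 5·6^2 + 5·6 + 5 (b=6); 6→7: 5·7^5 + 5·7^4 + 5·7^3 + 5·7^2 + 5·7 + 5 = 98040; 98040−1 = 98039
i=5: 98039 = 5·7^5 + 5·7^4 + 5·7^3 + 5·7^2 + 5·7 + 4 (b=7); 7→8: 5·8^5 + 5·8^4 + 5·8^3 + 5·8^2 + 5·8 + 4 = 187244; 187244−1 = 187243
i=6: 187243 = 5·8^5 + 5·8^4 + 5·8^3 + 5·8^2 + 5·8 + 3 (b=8); 8→9: 5·9^5 + 5·9^4 + 5·9^3 + 5·9^2 + 5·9 + 3 = 332148; 332148−1 = 332147
i=7: 332147 = 5·9^5 + 5·9^4 + 5·9^3 + 5·9^2 + 5·9 + 2 (b=9); 9→10: 5·10^5 + 5·10^4 + 5·10^3 + 5·10^2 + 5·10 + 2 = 555552; 555552−1 = 555551
i=8: 555551 = 5·10^5 + 5·10^4 + 5·10^3 + 5·10^2 + 5·10 + 1 (b=10); 10→11: 5·11^5 + 5·11^4 + 5·11^3 + 5·11^2 + 5·11 + 1 = 885776; 885776−1 = 885775

5·11^5 + 5·11^4 + 5·11^3 + 5·11^2 + 5·11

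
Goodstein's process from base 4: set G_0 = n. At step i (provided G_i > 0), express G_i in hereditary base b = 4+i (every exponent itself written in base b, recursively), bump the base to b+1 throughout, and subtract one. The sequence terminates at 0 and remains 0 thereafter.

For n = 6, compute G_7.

2

[0] 6 ≡ 4 + 2 (base 4). Lift 5: 7. −1: 6.
[1] 6 ≡ 5 + 1 (base 5). Lift 6: 7. −1: 6.
[2] 6 ≡ 6 (base 6). Lift 7: 7. −1: 6.
[3] 6 ≡ 6 (base 7). Lift 8: 6. −1: 5.
[4] 5 ≡ 5 (base 8). Lift 9: 5. −1: 4.
[5] 4 ≡ 4 (base 9). Lift 10: 4. −1: 3.
[6] 3 ≡ 3 (base 10). Lift 11: 3. −1: 2.
[7] 2 ≡ 2 (base 11). Lift 12: 2. −1: 1.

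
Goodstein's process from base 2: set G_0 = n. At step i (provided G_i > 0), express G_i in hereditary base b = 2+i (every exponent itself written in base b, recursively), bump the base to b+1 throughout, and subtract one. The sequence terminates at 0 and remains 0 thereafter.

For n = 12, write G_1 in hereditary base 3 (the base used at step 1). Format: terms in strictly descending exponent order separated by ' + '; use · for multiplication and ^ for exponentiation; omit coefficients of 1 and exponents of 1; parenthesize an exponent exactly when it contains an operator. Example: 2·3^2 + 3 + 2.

3^(3 + 1) + 2·3^2 + 2·3 + 2

i=0: 12 = 2^(2 + 1) + 2^2 (b=2); 2→3: 3^(3 + 1) + 3^3 = 108; 108−1 = 107
i=1: 107 = 3^(3 + 1) + 2·3^2 + 2·3 + 2 (b=3); 3→4: 4^(4 + 1) + 2·4^2 + 2·4 + 2 = 1066; 1066−1 = 1065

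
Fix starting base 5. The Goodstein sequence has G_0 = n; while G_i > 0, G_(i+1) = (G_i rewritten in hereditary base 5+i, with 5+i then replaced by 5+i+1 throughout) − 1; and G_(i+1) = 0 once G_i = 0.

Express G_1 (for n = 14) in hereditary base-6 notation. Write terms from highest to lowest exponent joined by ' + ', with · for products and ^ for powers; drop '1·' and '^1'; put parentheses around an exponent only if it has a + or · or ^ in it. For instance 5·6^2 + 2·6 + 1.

2·6 + 3

[0] 14 ≡ 2·5 + 4 (base 5). Lift 6: 16. −1: 15.
[1] 15 ≡ 2·6 + 3 (base 6). Lift 7: 17. −1: 16.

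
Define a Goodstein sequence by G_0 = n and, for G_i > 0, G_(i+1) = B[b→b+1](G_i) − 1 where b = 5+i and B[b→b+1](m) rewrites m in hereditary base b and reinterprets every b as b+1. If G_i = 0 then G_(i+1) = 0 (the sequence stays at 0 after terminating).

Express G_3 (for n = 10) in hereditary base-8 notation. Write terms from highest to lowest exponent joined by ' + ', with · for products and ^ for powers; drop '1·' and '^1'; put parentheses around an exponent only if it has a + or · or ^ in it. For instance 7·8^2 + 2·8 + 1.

8 + 3

G_0 = 10. HB_5(10) = 2·5. Bump = 12. G_1 = 11.
G_1 = 11. HB_6(11) = 6 + 5. Bump = 12. G_2 = 11.
G_2 = 11. HB_7(11) = 7 + 4. Bump = 12. G_3 = 11.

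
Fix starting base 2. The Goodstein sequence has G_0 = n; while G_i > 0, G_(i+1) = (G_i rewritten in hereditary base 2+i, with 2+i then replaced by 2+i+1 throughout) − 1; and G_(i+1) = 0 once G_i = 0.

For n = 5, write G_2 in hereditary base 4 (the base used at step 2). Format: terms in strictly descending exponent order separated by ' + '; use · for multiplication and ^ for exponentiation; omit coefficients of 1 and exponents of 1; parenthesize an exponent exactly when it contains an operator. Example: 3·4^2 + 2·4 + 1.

[0] 5 ≡ 2^2 + 1 (base 2). Lift 3: 28. −1: 27.
[1] 27 ≡ 3^3 (base 3). Lift 4: 256. −1: 255.
[2] 255 ≡ 3·4^3 + 3·4^2 + 3·4 + 3 (base 4). Lift 5: 468. −1: 467.

3·4^3 + 3·4^2 + 3·4 + 3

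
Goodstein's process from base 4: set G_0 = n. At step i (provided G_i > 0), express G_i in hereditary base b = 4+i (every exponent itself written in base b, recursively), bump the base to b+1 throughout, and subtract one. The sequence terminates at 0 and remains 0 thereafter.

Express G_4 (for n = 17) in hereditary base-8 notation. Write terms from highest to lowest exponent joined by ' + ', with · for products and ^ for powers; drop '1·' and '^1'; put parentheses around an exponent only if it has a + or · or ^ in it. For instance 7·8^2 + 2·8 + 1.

step 0: 17 = 4^2 + 1; sub 5 for 4: 5^2 + 1; = 26; G_1 = 26−1 = 25
step 1: 25 = 5^2; sub 6 for 5: 6^2; = 36; G_2 = 36−1 = 35
step 2: 35 = 5·6 + 5; sub 7 for 6: 5·7 + 5; = 40; G_3 = 40−1 = 39
step 3: 39 = 5·7 + 4; sub 8 for 7: 5·8 + 4; = 44; G_4 = 44−1 = 43

5·8 + 3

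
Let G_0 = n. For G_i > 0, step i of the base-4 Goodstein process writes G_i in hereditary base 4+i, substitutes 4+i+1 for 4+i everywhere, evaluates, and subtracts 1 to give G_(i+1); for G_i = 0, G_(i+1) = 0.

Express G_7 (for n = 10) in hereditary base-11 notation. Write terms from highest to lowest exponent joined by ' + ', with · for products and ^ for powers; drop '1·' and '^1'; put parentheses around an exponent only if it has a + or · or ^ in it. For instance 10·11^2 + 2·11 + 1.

11 + 2

(0) 10|_4 = 2·4 + 2 ↦ 2·5 + 2|_5 = 12 ⇒ 11
(1) 11|_5 = 2·5 + 1 ↦ 2·6 + 1|_6 = 13 ⇒ 12
(2) 12|_6 = 2·6 ↦ 2·7|_7 = 14 ⇒ 13
(3) 13|_7 = 7 + 6 ↦ 8 + 6|_8 = 14 ⇒ 13
(4) 13|_8 = 8 + 5 ↦ 9 + 5|_9 = 14 ⇒ 13
(5) 13|_9 = 9 + 4 ↦ 10 + 4|_10 = 14 ⇒ 13
(6) 13|_10 = 10 + 3 ↦ 11 + 3|_11 = 14 ⇒ 13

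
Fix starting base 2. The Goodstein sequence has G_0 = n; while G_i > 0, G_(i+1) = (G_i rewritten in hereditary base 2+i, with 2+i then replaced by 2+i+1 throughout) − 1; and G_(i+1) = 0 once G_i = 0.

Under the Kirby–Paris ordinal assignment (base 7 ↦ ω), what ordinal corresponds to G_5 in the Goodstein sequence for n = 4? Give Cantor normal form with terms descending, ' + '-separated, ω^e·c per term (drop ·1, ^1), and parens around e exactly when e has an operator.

ω^2·2 + ω + 4

i=0: 4 = 2^2 (b=2); 2→3: 3^3 = 27; 27−1 = 26
i=1: 26 = 2·3^2 + 2·3 + 2 (b=3); 3→4: 2·4^2 + 2·4 + 2 = 42; 42−1 = 41
i=2: 41 = 2·4^2 + 2·4 + 1 (b=4); 4→5: 2·5^2 + 2·5 + 1 = 61; 61−1 = 60
i=3: 60 = 2·5^2 + 2·5 (b=5); 5→6: 2·6^2 + 2·6 = 84; 84−1 = 83
i=4: 83 = 2·6^2 + 6 + 5 (b=6); 6→7: 2·7^2 + 7 + 5 = 110; 110−1 = 109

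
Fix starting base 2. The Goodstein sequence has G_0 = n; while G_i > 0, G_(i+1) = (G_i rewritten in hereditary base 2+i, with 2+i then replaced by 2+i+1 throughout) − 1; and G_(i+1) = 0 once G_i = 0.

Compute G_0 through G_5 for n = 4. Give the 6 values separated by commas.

4 —HB2→ 2^2 —bump→ 3^3 = 27 —(−1)→ 26
26 —HB3→ 2·3^2 + 2·3 + 2 —bump→ 2·4^2 + 2·4 + 2 = 42 —(−1)→ 41
41 —HB4→ 2·4^2 + 2·4 + 1 —bump→ 2·5^2 + 2·5 + 1 = 61 —(−1)→ 60
60 —HB5→ 2·5^2 + 2·5 —bump→ 2·6^2 + 2·6 = 84 —(−1)→ 83
83 —HB6→ 2·6^2 + 6 + 5 —bump→ 2·7^2 + 7 + 5 = 110 —(−1)→ 109

4, 26, 41, 60, 83, 109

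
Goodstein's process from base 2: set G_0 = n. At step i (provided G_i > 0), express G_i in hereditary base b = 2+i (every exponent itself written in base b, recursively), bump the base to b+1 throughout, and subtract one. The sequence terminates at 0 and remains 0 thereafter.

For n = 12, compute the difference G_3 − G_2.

G_0=12  [base 2] 2^(2 + 1) + 2^2  →[2↦3]→  3^(3 + 1) + 3^3 = 108  −1 ⇒ G_1=107
G_1=107  [base 3] 3^(3 + 1) + 2·3^2 + 2·3 + 2  →[3↦4]→  4^(4 + 1) + 2·4^2 + 2·4 + 2 = 1066  −1 ⇒ G_2=1065
G_2=1065  [base 4] 4^(4 + 1) + 2·4^2 + 2·4 + 1  →[4↦5]→  5^(5 + 1) + 2·5^2 + 2·5 + 1 = 15686  −1 ⇒ G_3=15685

14620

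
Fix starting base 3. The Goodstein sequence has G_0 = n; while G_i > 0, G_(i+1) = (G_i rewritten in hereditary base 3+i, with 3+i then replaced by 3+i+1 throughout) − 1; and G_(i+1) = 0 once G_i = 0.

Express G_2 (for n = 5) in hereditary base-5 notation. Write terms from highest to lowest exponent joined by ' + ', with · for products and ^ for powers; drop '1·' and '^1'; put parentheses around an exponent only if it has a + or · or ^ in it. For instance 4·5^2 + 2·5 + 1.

base 3: 5 = 3 + 2; at 4: 4 + 2 = 6; next = 5
base 4: 5 = 4 + 1; at 5: 5 + 1 = 6; next = 5
base 5: 5 = 5; at 6: 6 = 6; next = 5

5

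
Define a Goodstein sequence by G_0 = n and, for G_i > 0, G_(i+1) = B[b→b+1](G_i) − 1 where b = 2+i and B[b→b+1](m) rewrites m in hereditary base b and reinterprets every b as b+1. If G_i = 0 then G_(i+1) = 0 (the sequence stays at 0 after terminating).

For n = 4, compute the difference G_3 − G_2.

19

i=0: 4 = 2^2 (b=2); 2→3: 3^3 = 27; 27−1 = 26
i=1: 26 = 2·3^2 + 2·3 + 2 (b=3); 3→4: 2·4^2 + 2·4 + 2 = 42; 42−1 = 41
i=2: 41 = 2·4^2 + 2·4 + 1 (b=4); 4→5: 2·5^2 + 2·5 + 1 = 61; 61−1 = 60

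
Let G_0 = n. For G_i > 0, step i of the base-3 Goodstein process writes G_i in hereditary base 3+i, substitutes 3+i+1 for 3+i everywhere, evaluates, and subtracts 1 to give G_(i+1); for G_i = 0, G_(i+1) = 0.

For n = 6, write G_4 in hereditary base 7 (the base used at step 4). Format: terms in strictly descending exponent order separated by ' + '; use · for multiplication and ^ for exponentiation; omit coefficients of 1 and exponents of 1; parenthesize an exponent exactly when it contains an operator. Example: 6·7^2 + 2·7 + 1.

7

[0] 6 ≡ 2·3 (base 3). Lift 4: 8. −1: 7.
[1] 7 ≡ 4 + 3 (base 4). Lift 5: 8. −1: 7.
[2] 7 ≡ 5 + 2 (base 5). Lift 6: 8. −1: 7.
[3] 7 ≡ 6 + 1 (base 6). Lift 7: 8. −1: 7.
[4] 7 ≡ 7 (base 7). Lift 8: 8. −1: 7.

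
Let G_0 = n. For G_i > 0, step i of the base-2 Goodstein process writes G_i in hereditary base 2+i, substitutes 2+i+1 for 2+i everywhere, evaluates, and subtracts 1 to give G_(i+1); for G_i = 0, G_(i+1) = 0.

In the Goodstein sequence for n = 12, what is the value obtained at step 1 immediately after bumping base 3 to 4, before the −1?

G_0=12  [base 2] 2^(2 + 1) + 2^2  →[2↦3]→  3^(3 + 1) + 3^3 = 108  −1 ⇒ G_1=107
G_1=107  [base 3] 3^(3 + 1) + 2·3^2 + 2·3 + 2  →[3↦4]→  4^(4 + 1) + 2·4^2 + 2·4 + 2 = 1066  −1 ⇒ G_2=1065

1066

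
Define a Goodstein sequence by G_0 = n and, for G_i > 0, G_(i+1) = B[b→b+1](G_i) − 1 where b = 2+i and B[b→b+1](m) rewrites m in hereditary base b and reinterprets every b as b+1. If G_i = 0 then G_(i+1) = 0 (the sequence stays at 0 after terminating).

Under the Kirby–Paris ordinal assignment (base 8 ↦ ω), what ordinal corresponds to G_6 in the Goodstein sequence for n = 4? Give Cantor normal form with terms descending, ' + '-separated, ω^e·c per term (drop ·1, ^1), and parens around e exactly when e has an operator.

ω^2·2 + ω + 3

(0) 4|_2 = 2^2 ↦ 3^3|_3 = 27 ⇒ 26
(1) 26|_3 = 2·3^2 + 2·3 + 2 ↦ 2·4^2 + 2·4 + 2|_4 = 42 ⇒ 41
(2) 41|_4 = 2·4^2 + 2·4 + 1 ↦ 2·5^2 + 2·5 + 1|_5 = 61 ⇒ 60
(3) 60|_5 = 2·5^2 + 2·5 ↦ 2·6^2 + 2·6|_6 = 84 ⇒ 83
(4) 83|_6 = 2·6^2 + 6 + 5 ↦ 2·7^2 + 7 + 5|_7 = 110 ⇒ 109
(5) 109|_7 = 2·7^2 + 7 + 4 ↦ 2·8^2 + 8 + 4|_8 = 140 ⇒ 139
(6) 139|_8 = 2·8^2 + 8 + 3 ↦ 2·9^2 + 9 + 3|_9 = 174 ⇒ 173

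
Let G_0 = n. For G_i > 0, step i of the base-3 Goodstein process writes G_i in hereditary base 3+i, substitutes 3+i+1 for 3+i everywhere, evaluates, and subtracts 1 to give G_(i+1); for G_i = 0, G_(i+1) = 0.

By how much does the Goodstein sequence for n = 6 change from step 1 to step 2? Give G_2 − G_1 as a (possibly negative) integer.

G_0=6  [base 3] 2·3  →[3↦4]→  2·4 = 8  −1 ⇒ G_1=7
G_1=7  [base 4] 4 + 3  →[4↦5]→  5 + 3 = 8  −1 ⇒ G_2=7

0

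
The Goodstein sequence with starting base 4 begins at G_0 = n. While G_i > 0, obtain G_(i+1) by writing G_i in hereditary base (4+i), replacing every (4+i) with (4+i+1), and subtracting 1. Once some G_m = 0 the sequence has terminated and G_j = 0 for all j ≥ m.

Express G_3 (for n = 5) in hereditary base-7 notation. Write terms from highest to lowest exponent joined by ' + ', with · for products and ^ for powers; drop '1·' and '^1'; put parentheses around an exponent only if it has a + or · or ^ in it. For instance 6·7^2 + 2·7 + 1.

i=0: 5 = 4 + 1 (b=4); 4→5: 5 + 1 = 6; 6−1 = 5
i=1: 5 = 5 (b=5); 5→6: 6 = 6; 6−1 = 5
i=2: 5 = 5 (b=6); 6→7: 5 = 5; 5−1 = 4
i=3: 4 = 4 (b=7); 7→8: 4 = 4; 4−1 = 3

4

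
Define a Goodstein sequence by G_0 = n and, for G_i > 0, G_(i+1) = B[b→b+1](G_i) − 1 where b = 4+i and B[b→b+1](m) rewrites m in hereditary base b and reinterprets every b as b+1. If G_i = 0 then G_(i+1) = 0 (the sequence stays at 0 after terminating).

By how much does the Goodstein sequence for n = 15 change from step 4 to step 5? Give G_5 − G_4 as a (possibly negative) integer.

1

(0) 15|_4 = 3·4 + 3 ↦ 3·5 + 3|_5 = 18 ⇒ 17
(1) 17|_5 = 3·5 + 2 ↦ 3·6 + 2|_6 = 20 ⇒ 19
(2) 19|_6 = 3·6 + 1 ↦ 3·7 + 1|_7 = 22 ⇒ 21
(3) 21|_7 = 3·7 ↦ 3·8|_8 = 24 ⇒ 23
(4) 23|_8 = 2·8 + 7 ↦ 2·9 + 7|_9 = 25 ⇒ 24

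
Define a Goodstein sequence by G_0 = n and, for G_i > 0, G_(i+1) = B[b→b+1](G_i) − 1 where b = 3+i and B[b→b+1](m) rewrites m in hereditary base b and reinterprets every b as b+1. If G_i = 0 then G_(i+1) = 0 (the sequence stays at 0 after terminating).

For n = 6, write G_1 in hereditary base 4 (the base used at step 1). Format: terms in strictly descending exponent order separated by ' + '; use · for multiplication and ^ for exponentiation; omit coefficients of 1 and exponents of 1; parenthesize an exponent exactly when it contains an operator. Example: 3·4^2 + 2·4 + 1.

G_0 = 6. HB_3(6) = 2·3. Bump = 8. G_1 = 7.
G_1 = 7. HB_4(7) = 4 + 3. Bump = 8. G_2 = 7.

4 + 3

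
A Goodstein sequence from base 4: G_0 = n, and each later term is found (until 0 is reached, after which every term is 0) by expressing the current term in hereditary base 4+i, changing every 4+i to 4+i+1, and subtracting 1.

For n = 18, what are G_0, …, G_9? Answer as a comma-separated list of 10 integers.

18 —HB4→ 4^2 + 2 —bump→ 5^2 + 2 = 27 —(−1)→ 26
26 —HB5→ 5^2 + 1 —bump→ 6^2 + 1 = 37 —(−1)→ 36
36 —HB6→ 6^2 —bump→ 7^2 = 49 —(−1)→ 48
48 —HB7→ 6·7 + 6 —bump→ 6·8 + 6 = 54 —(−1)→ 53
53 —HB8→ 6·8 + 5 —bump→ 6·9 + 5 = 59 —(−1)→ 58
58 —HB9→ 6·9 + 4 —bump→ 6·10 + 4 = 64 —(−1)→ 63
63 —HB10→ 6·10 + 3 —bump→ 6·11 + 3 = 69 —(−1)→ 68
68 —HB11→ 6·11 + 2 —bump→ 6·12 + 2 = 74 —(−1)→ 73
73 —HB12→ 6·12 + 1 —bump→ 6·13 + 1 = 79 —(−1)→ 78

18, 26, 36, 48, 53, 58, 63, 68, 73, 78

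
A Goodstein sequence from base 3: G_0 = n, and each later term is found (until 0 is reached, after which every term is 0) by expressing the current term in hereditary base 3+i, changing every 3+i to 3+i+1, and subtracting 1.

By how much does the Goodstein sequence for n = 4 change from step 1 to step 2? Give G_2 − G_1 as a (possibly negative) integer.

0

base 3: 4 = 3 + 1; at 4: 4 + 1 = 5; next = 4
base 4: 4 = 4; at 5: 5 = 5; next = 4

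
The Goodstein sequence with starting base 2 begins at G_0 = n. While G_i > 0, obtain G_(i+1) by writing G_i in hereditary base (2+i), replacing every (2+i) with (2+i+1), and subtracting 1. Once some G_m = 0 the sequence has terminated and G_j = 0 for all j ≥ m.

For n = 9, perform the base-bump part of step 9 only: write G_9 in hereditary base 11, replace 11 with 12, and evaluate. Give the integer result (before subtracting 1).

i=0: 9 = 2^(2 + 1) + 1 (b=2); 2→3: 3^(3 + 1) + 1 = 82; 82−1 = 81
i=1: 81 = 3^(3 + 1) (b=3); 3→4: 4^(4 + 1) = 1024; 1024−1 = 1023
i=2: 1023 = 3·4^4 + 3·4^3 + 3·4^2 + 3·4 + 3 (b=4); 4→5: 3·5^5 + 3·5^3 + 3·5^2 + 3·5 + 3 = 9843; 9843−1 = 9842
i=3: 9842 = 3·5^5 + 3·5^3 + 3·5^2 + 3·5 + 2 (b=5); 5→6: 3·6^6 + 3·6^3 + 3·6^2 + 3·6 + 2 = 140744; 140744−1 = 140743
i=4: 140743 = 3·6^6 + 3·6^3 + 3·6^2 + 3·6 + 1 (b=6); 6→7: 3·7^7 + 3·7^3 + 3·7^2 + 3·7 + 1 = 2471827; 2471827−1 = 2471826
i=5: 2471826 = 3·7^7 + 3·7^3 + 3·7^2 + 3·7 (b=7); 7→8: 3·8^8 + 3·8^3 + 3·8^2 + 3·8 = 50333400; 50333400−1 = 50333399
i=6: 50333399 = 3·8^8 + 3·8^3 + 3·8^2 + 2·8 + 7 (b=8); 8→9: 3·9^9 + 3·9^3 + 3·9^2 + 2·9 + 7 = 1162263922; 1162263922−1 = 1162263921
i=7: 1162263921 = 3·9^9 + 3·9^3 + 3·9^2 + 2·9 + 6 (b=9); 9→10: 3·10^10 + 3·10^3 + 3·10^2 + 2·10 + 6 = 30000003326; 30000003326−1 = 30000003325
i=8: 30000003325 = 3·10^10 + 3·10^3 + 3·10^2 + 2·10 + 5 (b=10); 10→11: 3·11^11 + 3·11^3 + 3·11^2 + 2·11 + 5 = 855935016216; 855935016216−1 = 855935016215

26748301350412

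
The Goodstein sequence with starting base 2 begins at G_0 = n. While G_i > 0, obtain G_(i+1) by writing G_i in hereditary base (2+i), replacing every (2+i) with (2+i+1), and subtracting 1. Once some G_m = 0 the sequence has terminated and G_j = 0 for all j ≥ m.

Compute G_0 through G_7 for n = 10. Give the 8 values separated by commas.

10, 83, 1025, 15625, 279935, 4215754, 84073323, 1937434592

[0] 10 ≡ 2^(2 + 1) + 2 (base 2). Lift 3: 84. −1: 83.
[1] 83 ≡ 3^(3 + 1) + 2 (base 3). Lift 4: 1026. −1: 1025.
[2] 1025 ≡ 4^(4 + 1) + 1 (base 4). Lift 5: 15626. −1: 15625.
[3] 15625 ≡ 5^(5 + 1) (base 5). Lift 6: 279936. −1: 279935.
[4] 279935 ≡ 5·6^6 + 5·6^5 + 5·6^4 + 5·6^3 + 5·6^2 + 5·6 + 5 (base 6). Lift 7: 4215755. −1: 4215754.
[5] 4215754 ≡ 5·7^7 + 5·7^5 + 5·7^4 + 5·7^3 + 5·7^2 + 5·7 + 4 (base 7). Lift 8: 84073324. −1: 84073323.
[6] 84073323 ≡ 5·8^8 + 5·8^5 + 5·8^4 + 5·8^3 + 5·8^2 + 5·8 + 3 (base 8). Lift 9: 1937434593. −1: 1937434592.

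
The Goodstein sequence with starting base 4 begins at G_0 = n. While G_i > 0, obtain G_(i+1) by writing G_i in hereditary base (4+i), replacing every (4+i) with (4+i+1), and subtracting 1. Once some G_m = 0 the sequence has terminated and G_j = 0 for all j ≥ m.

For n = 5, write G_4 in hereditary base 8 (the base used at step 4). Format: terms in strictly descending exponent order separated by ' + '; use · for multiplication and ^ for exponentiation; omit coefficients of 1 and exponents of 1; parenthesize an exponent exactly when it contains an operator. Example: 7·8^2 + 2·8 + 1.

G_0=5  [base 4] 4 + 1  →[4↦5]→  5 + 1 = 6  −1 ⇒ G_1=5
G_1=5  [base 5] 5  →[5↦6]→  6 = 6  −1 ⇒ G_2=5
G_2=5  [base 6] 5  →[6↦7]→  5 = 5  −1 ⇒ G_3=4
G_3=4  [base 7] 4  →[7↦8]→  4 = 4  −1 ⇒ G_4=3
G_4=3  [base 8] 3  →[8↦9]→  3 = 3  −1 ⇒ G_5=2

3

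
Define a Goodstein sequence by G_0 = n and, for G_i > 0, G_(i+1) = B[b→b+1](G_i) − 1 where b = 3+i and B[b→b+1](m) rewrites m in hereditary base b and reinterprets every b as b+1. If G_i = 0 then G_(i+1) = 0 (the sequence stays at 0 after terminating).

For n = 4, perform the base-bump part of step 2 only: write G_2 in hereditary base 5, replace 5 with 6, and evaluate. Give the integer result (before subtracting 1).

4

G_0 = 4. HB_3(4) = 3 + 1. Bump = 5. G_1 = 4.
G_1 = 4. HB_4(4) = 4. Bump = 5. G_2 = 4.
G_2 = 4. HB_5(4) = 4. Bump = 4. G_3 = 3.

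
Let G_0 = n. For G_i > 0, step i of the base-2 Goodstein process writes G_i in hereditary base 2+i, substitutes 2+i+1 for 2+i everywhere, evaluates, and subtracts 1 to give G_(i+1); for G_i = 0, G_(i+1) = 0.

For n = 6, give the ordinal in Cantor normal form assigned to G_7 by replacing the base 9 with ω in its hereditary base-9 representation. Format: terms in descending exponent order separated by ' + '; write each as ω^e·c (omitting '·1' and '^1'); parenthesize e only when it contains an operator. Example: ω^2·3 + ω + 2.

i=0: 6 = 2^2 + 2 (b=2); 2→3: 3^3 + 3 = 30; 30−1 = 29
i=1: 29 = 3^3 + 2 (b=3); 3→4: 4^4 + 2 = 258; 258−1 = 257
i=2: 257 = 4^4 + 1 (b=4); 4→5: 5^5 + 1 = 3126; 3126−1 = 3125
i=3: 3125 = 5^5 (b=5); 5→6: 6^6 = 46656; 46656−1 = 46655
i=4: 46655 = 5·6^5 + 5·6^4 + 5·6^3 + 5·6^2 + 5·6 + 5 (b=6); 6→7: 5·7^5 + 5·7^4 + 5·7^3 + 5·7^2 + 5·7 + 5 = 98040; 98040−1 = 98039
i=5: 98039 = 5·7^5 + 5·7^4 + 5·7^3 + 5·7^2 + 5·7 + 4 (b=7); 7→8: 5·8^5 + 5·8^4 + 5·8^3 + 5·8^2 + 5·8 + 4 = 187244; 187244−1 = 187243
i=6: 187243 = 5·8^5 + 5·8^4 + 5·8^3 + 5·8^2 + 5·8 + 3 (b=8); 8→9: 5·9^5 + 5·9^4 + 5·9^3 + 5·9^2 + 5·9 + 3 = 332148; 332148−1 = 332147

ω^5·5 + ω^4·5 + ω^3·5 + ω^2·5 + ω·5 + 2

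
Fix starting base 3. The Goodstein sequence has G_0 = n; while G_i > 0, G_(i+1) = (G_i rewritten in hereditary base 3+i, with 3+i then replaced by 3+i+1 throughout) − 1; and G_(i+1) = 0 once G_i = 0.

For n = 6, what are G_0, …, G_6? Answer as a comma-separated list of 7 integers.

6, 7, 7, 7, 7, 7, 6

i=0: 6 = 2·3 (b=3); 3→4: 2·4 = 8; 8−1 = 7
i=1: 7 = 4 + 3 (b=4); 4→5: 5 + 3 = 8; 8−1 = 7
i=2: 7 = 5 + 2 (b=5); 5→6: 6 + 2 = 8; 8−1 = 7
i=3: 7 = 6 + 1 (b=6); 6→7: 7 + 1 = 8; 8−1 = 7
i=4: 7 = 7 (b=7); 7→8: 8 = 8; 8−1 = 7
i=5: 7 = 7 (b=8); 8→9: 7 = 7; 7−1 = 6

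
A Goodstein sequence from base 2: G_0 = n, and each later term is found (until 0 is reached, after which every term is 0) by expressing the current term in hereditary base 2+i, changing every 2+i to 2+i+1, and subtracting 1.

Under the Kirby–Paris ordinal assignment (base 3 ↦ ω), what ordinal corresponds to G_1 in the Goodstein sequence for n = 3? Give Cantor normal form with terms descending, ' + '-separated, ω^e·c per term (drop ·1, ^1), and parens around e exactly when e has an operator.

step 0: 3 = 2 + 1; sub 3 for 2: 3 + 1; = 4; G_1 = 4−1 = 3
step 1: 3 = 3; sub 4 for 3: 4; = 4; G_2 = 4−1 = 3

ω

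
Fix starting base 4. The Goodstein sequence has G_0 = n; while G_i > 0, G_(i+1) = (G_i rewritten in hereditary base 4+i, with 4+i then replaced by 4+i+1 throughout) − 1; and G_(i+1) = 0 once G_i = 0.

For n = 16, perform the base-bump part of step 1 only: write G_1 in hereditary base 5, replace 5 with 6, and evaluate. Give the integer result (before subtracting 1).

28

base 4: 16 = 4^2; at 5: 5^2 = 25; next = 24
base 5: 24 = 4·5 + 4; at 6: 4·6 + 4 = 28; next = 27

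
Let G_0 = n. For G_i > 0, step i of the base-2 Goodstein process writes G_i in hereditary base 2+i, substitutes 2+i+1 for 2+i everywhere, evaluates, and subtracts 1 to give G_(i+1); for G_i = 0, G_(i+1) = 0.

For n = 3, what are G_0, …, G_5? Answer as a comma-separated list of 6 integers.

G_0 = 3. HB_2(3) = 2 + 1. Bump = 4. G_1 = 3.
G_1 = 3. HB_3(3) = 3. Bump = 4. G_2 = 3.
G_2 = 3. HB_4(3) = 3. Bump = 3. G_3 = 2.
G_3 = 2. HB_5(2) = 2. Bump = 2. G_4 = 1.
G_4 = 1. HB_6(1) = 1. Bump = 1. G_5 = 0.

3, 3, 3, 2, 1, 0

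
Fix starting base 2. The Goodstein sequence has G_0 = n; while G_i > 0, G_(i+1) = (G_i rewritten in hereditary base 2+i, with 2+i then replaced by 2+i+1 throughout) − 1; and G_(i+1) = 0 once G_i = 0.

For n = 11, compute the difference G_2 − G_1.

943

11 —HB2→ 2^(2 + 1) + 2 + 1 —bump→ 3^(3 + 1) + 3 + 1 = 85 —(−1)→ 84
84 —HB3→ 3^(3 + 1) + 3 —bump→ 4^(4 + 1) + 4 = 1028 —(−1)→ 1027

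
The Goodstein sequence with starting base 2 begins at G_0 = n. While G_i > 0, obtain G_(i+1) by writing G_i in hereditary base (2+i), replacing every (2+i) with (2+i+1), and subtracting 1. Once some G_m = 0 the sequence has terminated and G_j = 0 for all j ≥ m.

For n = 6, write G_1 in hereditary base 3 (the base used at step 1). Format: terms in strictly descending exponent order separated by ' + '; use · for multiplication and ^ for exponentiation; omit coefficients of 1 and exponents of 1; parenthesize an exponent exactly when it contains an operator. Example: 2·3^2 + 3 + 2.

i=0: 6 = 2^2 + 2 (b=2); 2→3: 3^3 + 3 = 30; 30−1 = 29
i=1: 29 = 3^3 + 2 (b=3); 3→4: 4^4 + 2 = 258; 258−1 = 257

3^3 + 2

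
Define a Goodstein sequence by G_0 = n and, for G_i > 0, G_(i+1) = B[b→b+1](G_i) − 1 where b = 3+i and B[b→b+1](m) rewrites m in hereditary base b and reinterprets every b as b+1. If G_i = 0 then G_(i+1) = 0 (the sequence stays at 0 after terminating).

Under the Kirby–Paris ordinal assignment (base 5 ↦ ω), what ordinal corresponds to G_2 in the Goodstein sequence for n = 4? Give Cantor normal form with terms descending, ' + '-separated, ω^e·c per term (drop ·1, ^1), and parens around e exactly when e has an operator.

4

G_0=4  [base 3] 3 + 1  →[3↦4]→  4 + 1 = 5  −1 ⇒ G_1=4
G_1=4  [base 4] 4  →[4↦5]→  5 = 5  −1 ⇒ G_2=4
G_2=4  [base 5] 4  →[5↦6]→  4 = 4  −1 ⇒ G_3=3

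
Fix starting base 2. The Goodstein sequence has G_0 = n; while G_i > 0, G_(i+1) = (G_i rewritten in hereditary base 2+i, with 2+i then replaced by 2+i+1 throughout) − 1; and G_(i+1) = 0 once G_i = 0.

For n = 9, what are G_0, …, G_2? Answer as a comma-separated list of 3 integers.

base 2: 9 = 2^(2 + 1) + 1; at 3: 3^(3 + 1) + 1 = 82; next = 81
base 3: 81 = 3^(3 + 1); at 4: 4^(4 + 1) = 1024; next = 1023

9, 81, 1023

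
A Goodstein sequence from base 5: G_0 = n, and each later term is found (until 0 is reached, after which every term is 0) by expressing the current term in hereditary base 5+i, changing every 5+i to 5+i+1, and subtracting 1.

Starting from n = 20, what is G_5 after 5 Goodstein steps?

31

G_0=20  [base 5] 4·5  →[5↦6]→  4·6 = 24  −1 ⇒ G_1=23
G_1=23  [base 6] 3·6 + 5  →[6↦7]→  3·7 + 5 = 26  −1 ⇒ G_2=25
G_2=25  [base 7] 3·7 + 4  →[7↦8]→  3·8 + 4 = 28  −1 ⇒ G_3=27
G_3=27  [base 8] 3·8 + 3  →[8↦9]→  3·9 + 3 = 30  −1 ⇒ G_4=29
G_4=29  [base 9] 3·9 + 2  →[9↦10]→  3·10 + 2 = 32  −1 ⇒ G_5=31
G_5=31  [base 10] 3·10 + 1  →[10↦11]→  3·11 + 1 = 34  −1 ⇒ G_6=33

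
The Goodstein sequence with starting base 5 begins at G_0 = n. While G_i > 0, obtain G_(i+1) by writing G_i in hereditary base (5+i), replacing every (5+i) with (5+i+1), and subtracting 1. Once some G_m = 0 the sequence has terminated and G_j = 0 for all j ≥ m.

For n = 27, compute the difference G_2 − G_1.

12

[0] 27 ≡ 5^2 + 2 (base 5). Lift 6: 38. −1: 37.
[1] 37 ≡ 6^2 + 1 (base 6). Lift 7: 50. −1: 49.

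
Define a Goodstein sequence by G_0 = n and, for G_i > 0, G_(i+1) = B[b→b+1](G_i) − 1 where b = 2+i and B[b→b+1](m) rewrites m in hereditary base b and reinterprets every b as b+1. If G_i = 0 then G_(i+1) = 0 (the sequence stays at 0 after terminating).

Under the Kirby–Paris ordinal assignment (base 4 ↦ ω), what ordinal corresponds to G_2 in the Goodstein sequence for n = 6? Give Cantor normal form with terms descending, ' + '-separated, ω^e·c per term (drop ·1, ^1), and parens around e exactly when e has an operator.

ω^ω + 1

base 2: 6 = 2^2 + 2; at 3: 3^3 + 3 = 30; next = 29
base 3: 29 = 3^3 + 2; at 4: 4^4 + 2 = 258; next = 257
base 4: 257 = 4^4 + 1; at 5: 5^5 + 1 = 3126; next = 3125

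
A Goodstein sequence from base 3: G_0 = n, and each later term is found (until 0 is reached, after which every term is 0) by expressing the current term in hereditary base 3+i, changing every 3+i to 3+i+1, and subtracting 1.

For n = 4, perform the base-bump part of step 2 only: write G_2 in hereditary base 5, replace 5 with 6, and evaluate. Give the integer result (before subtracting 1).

4 —HB3→ 3 + 1 —bump→ 4 + 1 = 5 —(−1)→ 4
4 —HB4→ 4 —bump→ 5 = 5 —(−1)→ 4
4 —HB5→ 4 —bump→ 4 = 4 —(−1)→ 3

4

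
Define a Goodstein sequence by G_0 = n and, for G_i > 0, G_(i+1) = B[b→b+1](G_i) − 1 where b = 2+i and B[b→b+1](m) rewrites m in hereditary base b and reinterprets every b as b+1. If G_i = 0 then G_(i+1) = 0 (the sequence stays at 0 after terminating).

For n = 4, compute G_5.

4 —HB2→ 2^2 —bump→ 3^3 = 27 —(−1)→ 26
26 —HB3→ 2·3^2 + 2·3 + 2 —bump→ 2·4^2 + 2·4 + 2 = 42 —(−1)→ 41
41 —HB4→ 2·4^2 + 2·4 + 1 —bump→ 2·5^2 + 2·5 + 1 = 61 —(−1)→ 60
60 —HB5→ 2·5^2 + 2·5 —bump→ 2·6^2 + 2·6 = 84 —(−1)→ 83
83 —HB6→ 2·6^2 + 6 + 5 —bump→ 2·7^2 + 7 + 5 = 110 —(−1)→ 109

109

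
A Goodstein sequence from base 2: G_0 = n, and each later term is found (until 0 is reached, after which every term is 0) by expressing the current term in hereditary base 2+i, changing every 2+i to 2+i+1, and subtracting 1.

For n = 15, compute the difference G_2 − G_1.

1172

step 0: 15 = 2^(2 + 1) + 2^2 + 2 + 1; sub 3 for 2: 3^(3 + 1) + 3^3 + 3 + 1; = 112; G_1 = 112−1 = 111
step 1: 111 = 3^(3 + 1) + 3^3 + 3; sub 4 for 3: 4^(4 + 1) + 4^4 + 4; = 1284; G_2 = 1284−1 = 1283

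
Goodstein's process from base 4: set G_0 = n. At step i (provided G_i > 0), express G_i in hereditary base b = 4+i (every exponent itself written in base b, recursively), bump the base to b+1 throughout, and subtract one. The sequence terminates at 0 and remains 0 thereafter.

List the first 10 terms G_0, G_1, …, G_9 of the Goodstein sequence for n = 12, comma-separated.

12, 14, 15, 16, 17, 18, 19, 19, 19, 19

G_0 = 12. HB_4(12) = 3·4. Bump = 15. G_1 = 14.
G_1 = 14. HB_5(14) = 2·5 + 4. Bump = 16. G_2 = 15.
G_2 = 15. HB_6(15) = 2·6 + 3. Bump = 17. G_3 = 16.
G_3 = 16. HB_7(16) = 2·7 + 2. Bump = 18. G_4 = 17.
G_4 = 17. HB_8(17) = 2·8 + 1. Bump = 19. G_5 = 18.
G_5 = 18. HB_9(18) = 2·9. Bump = 20. G_6 = 19.
G_6 = 19. HB_10(19) = 10 + 9. Bump = 20. G_7 = 19.
G_7 = 19. HB_11(19) = 11 + 8. Bump = 20. G_8 = 19.
G_8 = 19. HB_12(19) = 12 + 7. Bump = 20. G_9 = 19.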